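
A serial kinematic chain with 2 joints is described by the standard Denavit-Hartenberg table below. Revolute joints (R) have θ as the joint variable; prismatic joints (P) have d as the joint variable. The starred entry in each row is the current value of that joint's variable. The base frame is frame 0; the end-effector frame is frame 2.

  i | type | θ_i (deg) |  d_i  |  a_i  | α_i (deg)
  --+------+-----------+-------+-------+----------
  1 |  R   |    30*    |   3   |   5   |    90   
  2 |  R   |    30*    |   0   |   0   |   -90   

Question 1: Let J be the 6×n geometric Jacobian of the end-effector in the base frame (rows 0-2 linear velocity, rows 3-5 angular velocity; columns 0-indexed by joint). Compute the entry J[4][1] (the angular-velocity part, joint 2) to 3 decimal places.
-0.866

axis z_1 = (0.5000,-0.8660,0.0000); lever o_n−o_1 = (0.0000,0.0000,0.0000)
cross product → J_v[:, 1] = (-0.0000,0.0000,0.0000)
J_ω[:, 1] = z_1
entry J[4][1] = -0.8660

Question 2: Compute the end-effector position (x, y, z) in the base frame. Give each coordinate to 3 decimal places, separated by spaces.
after link 1: o_1 = (4.3301, 2.5000, 3.0000)
after link 2: o_2 = (4.3301, 2.5000, 3.0000)

4.330 2.500 3.000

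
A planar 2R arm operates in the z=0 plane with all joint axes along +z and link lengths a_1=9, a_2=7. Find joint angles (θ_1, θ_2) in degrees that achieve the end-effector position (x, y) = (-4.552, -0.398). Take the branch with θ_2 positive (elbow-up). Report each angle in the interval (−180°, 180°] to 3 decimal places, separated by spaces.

135.007 150.002

cos θ_2 = (20.8791−9²−7²)/(2·9·7) = -0.8660; θ_2 = 150.0015° (elbow-up)
β = atan2(-0.3980,-4.5520) = -175.0031°; ψ = atan2(3.4998,2.9377) = 49.9902°
θ_1 = β − ψ = -224.9933°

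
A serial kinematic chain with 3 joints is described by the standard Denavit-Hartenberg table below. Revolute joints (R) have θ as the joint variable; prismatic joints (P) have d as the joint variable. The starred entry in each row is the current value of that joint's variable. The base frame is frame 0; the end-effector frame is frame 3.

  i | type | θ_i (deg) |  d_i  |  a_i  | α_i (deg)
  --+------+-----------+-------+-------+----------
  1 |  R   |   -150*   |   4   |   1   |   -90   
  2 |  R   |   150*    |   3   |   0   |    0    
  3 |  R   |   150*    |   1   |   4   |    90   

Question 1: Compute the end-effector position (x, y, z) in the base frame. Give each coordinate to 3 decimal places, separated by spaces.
after link 1: o_1 = (-0.8660, -0.5000, 4.0000)
after link 2: o_2 = (0.6340, -3.0981, 4.0000)
after link 3: o_3 = (-0.5981, -4.9641, 7.4641)

-0.598 -4.964 7.464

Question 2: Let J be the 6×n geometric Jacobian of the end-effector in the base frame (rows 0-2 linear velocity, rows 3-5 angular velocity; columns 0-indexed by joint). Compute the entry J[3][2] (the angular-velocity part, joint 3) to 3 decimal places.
0.500

axis z_2 = (0.5000,-0.8660,0.0000); lever o_n−o_2 = (-1.2321,-1.8660,3.4641)
cross product → J_v[:, 2] = (-3.0000,-1.7321,-2.0000)
J_ω[:, 2] = z_2
entry J[3][2] = 0.5000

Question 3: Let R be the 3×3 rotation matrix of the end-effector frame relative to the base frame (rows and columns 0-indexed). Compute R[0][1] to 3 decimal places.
0.500

End-effector y-axis (col 1 of R) = (0.5000,-0.8660,0.0000)
R[0][1] = 0.5000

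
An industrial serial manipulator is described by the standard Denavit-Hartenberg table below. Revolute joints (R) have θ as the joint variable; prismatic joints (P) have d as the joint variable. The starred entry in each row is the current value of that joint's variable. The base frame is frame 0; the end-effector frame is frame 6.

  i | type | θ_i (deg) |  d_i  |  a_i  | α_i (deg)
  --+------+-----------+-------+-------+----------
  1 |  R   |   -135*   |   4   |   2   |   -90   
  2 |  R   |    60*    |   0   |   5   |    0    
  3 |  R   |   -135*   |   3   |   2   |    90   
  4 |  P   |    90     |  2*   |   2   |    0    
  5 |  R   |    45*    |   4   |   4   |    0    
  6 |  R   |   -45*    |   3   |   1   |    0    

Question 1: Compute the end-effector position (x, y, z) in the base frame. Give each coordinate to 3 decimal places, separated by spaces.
after link 1: o_1 = (-1.4142, -1.4142, 4.0000)
after link 2: o_2 = (-3.1820, -3.1820, -0.3301)
after link 3: o_3 = (-1.4267, -5.6693, 1.6017)
after link 4: o_4 = (1.3536, -5.7175, 2.1194)
after link 5: o_5 = (6.6032, -4.4678, 0.4226)
after link 6: o_6 = (9.3594, -3.1259, 1.1990)

9.359 -3.126 1.199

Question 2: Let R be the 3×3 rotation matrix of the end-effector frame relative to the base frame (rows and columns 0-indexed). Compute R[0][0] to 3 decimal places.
0.707

End-effector x-axis (col 0 of R) = (0.7071,-0.7071,0.0000)
R[0][0] = 0.7071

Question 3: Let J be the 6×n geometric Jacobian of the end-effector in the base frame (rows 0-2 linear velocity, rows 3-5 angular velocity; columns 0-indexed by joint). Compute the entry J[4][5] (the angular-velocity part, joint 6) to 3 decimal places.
axis z_5 = (0.6830,0.6830,0.2588); lever o_n−o_5 = (2.7561,1.3419,0.7765)
cross product → J_v[:, 5] = (0.1830,0.1830,-0.9659)
J_ω[:, 5] = z_5
entry J[4][5] = 0.6830

0.683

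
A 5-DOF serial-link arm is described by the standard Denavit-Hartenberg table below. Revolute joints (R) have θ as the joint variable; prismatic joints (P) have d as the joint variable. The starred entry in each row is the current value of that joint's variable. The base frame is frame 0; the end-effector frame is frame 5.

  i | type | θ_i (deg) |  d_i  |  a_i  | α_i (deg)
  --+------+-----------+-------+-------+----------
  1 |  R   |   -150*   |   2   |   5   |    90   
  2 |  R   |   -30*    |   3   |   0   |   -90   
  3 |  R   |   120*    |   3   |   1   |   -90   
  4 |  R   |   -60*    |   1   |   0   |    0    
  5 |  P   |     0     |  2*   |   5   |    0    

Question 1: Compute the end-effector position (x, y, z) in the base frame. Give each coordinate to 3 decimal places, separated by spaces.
-4.978 -1.178 10.522

after link 1: o_1 = (-4.3301, -2.5000, 2.0000)
after link 2: o_2 = (-5.8301, 0.0981, 2.0000)
after link 3: o_3 = (-6.3212, -1.1854, 4.8481)
after link 4: o_4 = (-5.9216, -0.3774, 5.2811)
after link 5: o_5 = (-4.9776, -1.1776, 10.5221)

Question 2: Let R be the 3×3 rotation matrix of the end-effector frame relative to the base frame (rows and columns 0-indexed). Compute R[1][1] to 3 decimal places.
End-effector y-axis (col 1 of R) = (0.9163,-0.3370,-0.2165)
R[1][1] = -0.3370

-0.337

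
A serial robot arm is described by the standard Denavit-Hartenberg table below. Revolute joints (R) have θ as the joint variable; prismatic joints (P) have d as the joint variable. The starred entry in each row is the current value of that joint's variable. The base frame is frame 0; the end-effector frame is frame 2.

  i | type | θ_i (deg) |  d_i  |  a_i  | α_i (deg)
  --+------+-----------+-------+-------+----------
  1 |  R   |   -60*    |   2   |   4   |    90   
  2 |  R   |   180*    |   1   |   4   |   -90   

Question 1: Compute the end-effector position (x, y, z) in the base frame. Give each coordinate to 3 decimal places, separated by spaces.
after link 1: o_1 = (2.0000, -3.4641, 2.0000)
after link 2: o_2 = (-0.8660, -0.5000, 2.0000)

-0.866 -0.500 2.000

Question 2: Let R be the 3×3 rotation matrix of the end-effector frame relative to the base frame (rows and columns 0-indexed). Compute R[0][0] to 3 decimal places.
-0.500

End-effector x-axis (col 0 of R) = (-0.5000,0.8660,0.0000)
R[0][0] = -0.5000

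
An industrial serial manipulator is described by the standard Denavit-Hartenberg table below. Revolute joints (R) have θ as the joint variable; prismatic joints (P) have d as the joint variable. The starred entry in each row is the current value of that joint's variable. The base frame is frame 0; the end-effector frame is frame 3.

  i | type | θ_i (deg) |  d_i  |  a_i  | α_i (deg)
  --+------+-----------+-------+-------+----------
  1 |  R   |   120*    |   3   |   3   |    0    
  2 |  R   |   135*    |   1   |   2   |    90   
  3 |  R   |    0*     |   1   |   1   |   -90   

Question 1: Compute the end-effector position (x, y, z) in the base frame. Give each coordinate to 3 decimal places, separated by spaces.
after link 1: o_1 = (-1.5000, 2.5981, 3.0000)
after link 2: o_2 = (-2.0176, 0.6662, 4.0000)
after link 3: o_3 = (-3.2424, -0.0409, 4.0000)

-3.242 -0.041 4.000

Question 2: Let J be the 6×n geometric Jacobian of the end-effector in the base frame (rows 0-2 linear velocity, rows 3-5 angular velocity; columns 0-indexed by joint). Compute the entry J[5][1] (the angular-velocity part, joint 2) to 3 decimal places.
axis z_1 = (0.0000,0.0000,1.0000); lever o_n−o_1 = (-1.7424,-2.6390,1.0000)
cross product → J_v[:, 1] = (2.6390,-1.7424,0.0000)
J_ω[:, 1] = z_1
entry J[5][1] = 1.0000

1.000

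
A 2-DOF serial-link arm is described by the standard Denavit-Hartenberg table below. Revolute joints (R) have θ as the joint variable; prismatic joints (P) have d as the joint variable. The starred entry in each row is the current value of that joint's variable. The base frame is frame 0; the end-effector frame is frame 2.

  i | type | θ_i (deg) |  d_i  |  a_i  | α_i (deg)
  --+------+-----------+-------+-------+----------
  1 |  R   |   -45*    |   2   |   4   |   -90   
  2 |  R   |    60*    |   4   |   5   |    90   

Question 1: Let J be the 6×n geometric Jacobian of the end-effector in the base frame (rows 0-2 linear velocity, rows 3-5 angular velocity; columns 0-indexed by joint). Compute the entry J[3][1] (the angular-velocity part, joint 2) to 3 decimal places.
0.707

axis z_1 = (0.7071,0.7071,0.0000); lever o_n−o_1 = (4.5962,1.0607,-4.3301)
cross product → J_v[:, 1] = (-3.0619,3.0619,-2.5000)
J_ω[:, 1] = z_1
entry J[3][1] = 0.7071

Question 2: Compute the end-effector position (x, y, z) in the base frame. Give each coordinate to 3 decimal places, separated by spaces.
after link 1: o_1 = (2.8284, -2.8284, 2.0000)
after link 2: o_2 = (7.4246, -1.7678, -2.3301)

7.425 -1.768 -2.330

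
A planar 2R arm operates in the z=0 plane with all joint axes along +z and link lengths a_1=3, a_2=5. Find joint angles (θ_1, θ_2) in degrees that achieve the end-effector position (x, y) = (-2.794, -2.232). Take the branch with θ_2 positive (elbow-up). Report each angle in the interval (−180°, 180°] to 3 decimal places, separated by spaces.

cos θ_2 = (12.7883−3²−5²)/(2·3·5) = -0.7071; θ_2 = 134.9960° (elbow-up)
β = atan2(-2.2320,-2.7940) = -141.3802°; ψ = atan2(3.5358,-0.5353) = 98.6088°
θ_1 = β − ψ = -239.9890°

120.011 134.996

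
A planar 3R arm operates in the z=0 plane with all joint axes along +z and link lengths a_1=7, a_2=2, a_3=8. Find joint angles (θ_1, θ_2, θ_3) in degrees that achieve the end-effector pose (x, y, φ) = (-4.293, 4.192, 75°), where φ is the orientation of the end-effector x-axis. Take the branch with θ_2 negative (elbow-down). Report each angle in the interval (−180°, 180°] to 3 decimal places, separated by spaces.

-134.998 -90.012 -59.989

wrist centre = target − a_3·(cos φ, sin φ) = (-6.3636, -3.5354)
cos θ_2 = (52.9939−7²−2²)/(2·7·2) = -0.0002; θ_2 = -90.0125° (elbow-down)
β = atan2(-3.5354,-6.3636) = -150.9447°; ψ = atan2(-2.0000,6.9996) = -15.9463°
θ_1 = β − ψ = -134.9984°
θ_3 = φ − θ_1 − θ_2 = -59.9891° (wrapped to (-180°,180°])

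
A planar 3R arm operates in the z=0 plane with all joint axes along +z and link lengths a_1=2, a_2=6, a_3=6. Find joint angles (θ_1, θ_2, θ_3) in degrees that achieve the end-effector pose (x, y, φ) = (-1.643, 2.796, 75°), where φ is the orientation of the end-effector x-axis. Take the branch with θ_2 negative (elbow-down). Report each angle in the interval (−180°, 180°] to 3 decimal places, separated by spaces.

wrist centre = target − a_3·(cos φ, sin φ) = (-3.1959, -2.9996)
cos θ_2 = (19.2112−2²−6²)/(2·2·6) = -0.8662; θ_2 = -150.0200° (elbow-down)
β = atan2(-2.9996,-3.1959) = -136.8153°; ψ = atan2(-2.9982,-3.1972) = -136.8399°
θ_1 = β − ψ = 0.0246°
θ_3 = φ − θ_1 − θ_2 = -135.0046° (wrapped to (-180°,180°])

0.025 -150.020 -135.005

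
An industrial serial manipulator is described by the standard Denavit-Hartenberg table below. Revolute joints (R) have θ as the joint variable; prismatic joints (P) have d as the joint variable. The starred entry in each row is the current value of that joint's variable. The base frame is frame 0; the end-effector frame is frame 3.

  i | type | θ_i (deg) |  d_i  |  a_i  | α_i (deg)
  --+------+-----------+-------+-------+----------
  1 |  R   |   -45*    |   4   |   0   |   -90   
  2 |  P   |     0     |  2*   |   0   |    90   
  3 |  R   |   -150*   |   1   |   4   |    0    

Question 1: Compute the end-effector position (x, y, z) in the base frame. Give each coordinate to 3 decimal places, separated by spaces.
-2.449 2.449 5.000

after link 1: o_1 = (0.0000, 0.0000, 4.0000)
after link 2: o_2 = (1.4142, 1.4142, 4.0000)
after link 3: o_3 = (-2.4495, 2.4495, 5.0000)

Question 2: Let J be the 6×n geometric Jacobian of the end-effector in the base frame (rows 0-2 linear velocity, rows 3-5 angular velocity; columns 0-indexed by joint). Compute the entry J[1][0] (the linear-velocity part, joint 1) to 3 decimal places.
-2.449

axis z_0 = ẑ; lever o_n−o_0 = (-2.4495,2.4495,5.0000)
cross product → J_v[:, 0] = (-2.4495,-2.4495,0.0000)
J_ω[:, 0] = z_0
entry J[1][0] = -2.4495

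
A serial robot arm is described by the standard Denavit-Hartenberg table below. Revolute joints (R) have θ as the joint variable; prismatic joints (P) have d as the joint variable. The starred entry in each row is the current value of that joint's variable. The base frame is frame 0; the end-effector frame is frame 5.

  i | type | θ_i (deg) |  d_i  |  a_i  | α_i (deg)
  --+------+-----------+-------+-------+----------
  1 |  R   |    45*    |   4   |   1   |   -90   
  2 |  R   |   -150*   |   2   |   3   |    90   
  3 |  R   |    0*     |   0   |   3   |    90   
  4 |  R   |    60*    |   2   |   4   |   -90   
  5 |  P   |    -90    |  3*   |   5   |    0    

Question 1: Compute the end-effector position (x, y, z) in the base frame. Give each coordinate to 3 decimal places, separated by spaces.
-0.820 -7.891 2.402

after link 1: o_1 = (0.7071, 0.7071, 4.0000)
after link 2: o_2 = (-2.5442, 0.2842, 5.5000)
after link 3: o_3 = (-4.3813, -1.5529, 7.0000)
after link 4: o_4 = (-5.4166, -5.4166, 5.0000)
after link 5: o_5 = (-0.8204, -7.8915, 2.4019)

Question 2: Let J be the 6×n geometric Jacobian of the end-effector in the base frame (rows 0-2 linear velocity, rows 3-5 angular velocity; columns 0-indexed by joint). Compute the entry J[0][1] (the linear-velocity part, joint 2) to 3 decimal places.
axis z_1 = (-0.7071,0.7071,0.0000); lever o_n−o_1 = (-1.5275,-8.5986,-1.5981)
cross product → J_v[:, 1] = (-1.1300,-1.1300,7.1603)
J_ω[:, 1] = z_1
entry J[0][1] = -1.1300

-1.130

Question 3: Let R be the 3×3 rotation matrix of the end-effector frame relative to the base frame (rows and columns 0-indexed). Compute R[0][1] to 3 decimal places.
End-effector y-axis (col 1 of R) = (-0.6124,-0.6124,-0.5000)
R[0][1] = -0.6124

-0.612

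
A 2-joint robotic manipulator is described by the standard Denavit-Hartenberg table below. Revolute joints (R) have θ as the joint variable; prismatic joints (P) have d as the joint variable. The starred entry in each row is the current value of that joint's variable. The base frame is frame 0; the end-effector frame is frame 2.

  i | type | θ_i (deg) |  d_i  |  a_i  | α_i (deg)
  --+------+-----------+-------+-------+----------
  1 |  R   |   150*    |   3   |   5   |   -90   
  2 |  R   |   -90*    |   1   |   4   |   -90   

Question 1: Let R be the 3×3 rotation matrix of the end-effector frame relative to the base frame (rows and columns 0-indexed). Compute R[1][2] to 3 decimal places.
0.500

End-effector z-axis (col 2 of R) = (-0.8660,0.5000,-0.0000)
R[1][2] = 0.5000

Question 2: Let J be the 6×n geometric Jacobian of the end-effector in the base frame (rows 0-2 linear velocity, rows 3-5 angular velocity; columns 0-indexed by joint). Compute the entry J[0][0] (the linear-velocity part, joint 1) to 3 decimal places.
axis z_0 = ẑ; lever o_n−o_0 = (-4.8301,1.6340,7.0000)
cross product → J_v[:, 0] = (-1.6340,-4.8301,0.0000)
J_ω[:, 0] = z_0
entry J[0][0] = -1.6340

-1.634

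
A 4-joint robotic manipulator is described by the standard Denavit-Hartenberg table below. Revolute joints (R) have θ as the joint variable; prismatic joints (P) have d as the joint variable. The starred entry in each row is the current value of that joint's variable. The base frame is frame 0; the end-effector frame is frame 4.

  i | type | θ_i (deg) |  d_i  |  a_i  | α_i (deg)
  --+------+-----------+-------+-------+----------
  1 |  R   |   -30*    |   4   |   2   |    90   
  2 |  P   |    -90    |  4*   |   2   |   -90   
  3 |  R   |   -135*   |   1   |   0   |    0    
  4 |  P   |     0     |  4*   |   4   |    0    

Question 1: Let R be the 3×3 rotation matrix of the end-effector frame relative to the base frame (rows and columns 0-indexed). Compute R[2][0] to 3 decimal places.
End-effector x-axis (col 0 of R) = (-0.3536,-0.6124,0.7071)
R[2][0] = 0.7071

0.707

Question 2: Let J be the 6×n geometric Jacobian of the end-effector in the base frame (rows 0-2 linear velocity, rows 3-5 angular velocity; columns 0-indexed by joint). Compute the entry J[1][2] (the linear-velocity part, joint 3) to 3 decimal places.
-2.449

axis z_2 = (0.8660,-0.5000,0.0000); lever o_n−o_2 = (2.9159,-4.9495,2.8284)
cross product → J_v[:, 2] = (-1.4142,-2.4495,-2.8284)
J_ω[:, 2] = z_2
entry J[1][2] = -2.4495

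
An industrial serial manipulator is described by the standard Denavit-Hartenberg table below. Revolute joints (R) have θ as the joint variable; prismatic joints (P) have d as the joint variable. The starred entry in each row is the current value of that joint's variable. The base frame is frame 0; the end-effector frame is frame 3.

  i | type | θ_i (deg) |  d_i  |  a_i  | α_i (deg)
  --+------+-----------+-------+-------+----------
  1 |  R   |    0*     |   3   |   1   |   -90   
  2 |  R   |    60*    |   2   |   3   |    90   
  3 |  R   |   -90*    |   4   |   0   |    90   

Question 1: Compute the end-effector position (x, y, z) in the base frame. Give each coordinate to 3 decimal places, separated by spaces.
after link 1: o_1 = (1.0000, 0.0000, 3.0000)
after link 2: o_2 = (2.5000, 2.0000, 0.4019)
after link 3: o_3 = (5.9641, 2.0000, 2.4019)

5.964 2.000 2.402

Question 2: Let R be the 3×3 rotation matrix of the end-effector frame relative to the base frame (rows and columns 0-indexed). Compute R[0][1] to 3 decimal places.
0.866

End-effector y-axis (col 1 of R) = (0.8660,0.0000,0.5000)
R[0][1] = 0.8660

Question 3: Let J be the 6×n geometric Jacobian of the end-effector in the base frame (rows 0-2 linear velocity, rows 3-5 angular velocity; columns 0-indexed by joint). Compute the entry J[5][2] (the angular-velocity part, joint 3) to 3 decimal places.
axis z_2 = (0.8660,0.0000,0.5000); lever o_n−o_2 = (3.4641,0.0000,2.0000)
cross product → J_v[:, 2] = (0.0000,0.0000,-0.0000)
J_ω[:, 2] = z_2
entry J[5][2] = 0.5000

0.500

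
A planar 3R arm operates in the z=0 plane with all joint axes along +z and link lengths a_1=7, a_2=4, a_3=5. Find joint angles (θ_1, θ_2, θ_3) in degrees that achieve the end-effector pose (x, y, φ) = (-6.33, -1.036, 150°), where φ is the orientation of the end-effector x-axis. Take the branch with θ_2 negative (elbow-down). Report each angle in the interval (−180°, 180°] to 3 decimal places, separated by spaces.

-89.998 -150.000 29.997

wrist centre = target − a_3·(cos φ, sin φ) = (-1.9999, -3.5360)
cos θ_2 = (16.5028−7²−4²)/(2·7·4) = -0.8660; θ_2 = -149.9996° (elbow-down)
β = atan2(-3.5360,-1.9999) = -119.4914°; ψ = atan2(-2.0000,3.5359) = -29.4939°
θ_1 = β − ψ = -89.9975°
θ_3 = φ − θ_1 − θ_2 = 29.9971° (wrapped to (-180°,180°])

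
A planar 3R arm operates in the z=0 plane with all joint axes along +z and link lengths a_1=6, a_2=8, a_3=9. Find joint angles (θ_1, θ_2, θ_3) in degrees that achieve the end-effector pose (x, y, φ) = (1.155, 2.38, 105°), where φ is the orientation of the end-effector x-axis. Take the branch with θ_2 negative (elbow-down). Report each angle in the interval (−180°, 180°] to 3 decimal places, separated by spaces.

wrist centre = target − a_3·(cos φ, sin φ) = (3.4844, -6.3133)
cos θ_2 = (51.9990−6²−8²)/(2·6·8) = -0.5000; θ_2 = -120.0007° (elbow-down)
β = atan2(-6.3133,3.4844) = -61.1054°; ψ = atan2(-6.9282,1.9999) = -73.8984°
θ_1 = β − ψ = 12.7930°
θ_3 = φ − θ_1 − θ_2 = -147.7923° (wrapped to (-180°,180°])

12.793 -120.001 -147.792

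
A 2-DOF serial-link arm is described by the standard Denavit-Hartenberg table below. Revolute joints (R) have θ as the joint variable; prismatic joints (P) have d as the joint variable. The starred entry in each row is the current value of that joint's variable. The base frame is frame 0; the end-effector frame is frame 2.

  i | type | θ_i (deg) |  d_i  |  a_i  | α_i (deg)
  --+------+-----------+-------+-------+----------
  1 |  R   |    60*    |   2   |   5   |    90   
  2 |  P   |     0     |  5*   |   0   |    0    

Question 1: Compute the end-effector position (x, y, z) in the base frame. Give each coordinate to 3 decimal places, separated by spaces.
6.830 1.830 2.000

after link 1: o_1 = (2.5000, 4.3301, 2.0000)
after link 2: o_2 = (6.8301, 1.8301, 2.0000)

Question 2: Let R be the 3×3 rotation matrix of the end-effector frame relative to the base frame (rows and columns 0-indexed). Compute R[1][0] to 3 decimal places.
0.866

End-effector x-axis (col 0 of R) = (0.5000,0.8660,0.0000)
R[1][0] = 0.8660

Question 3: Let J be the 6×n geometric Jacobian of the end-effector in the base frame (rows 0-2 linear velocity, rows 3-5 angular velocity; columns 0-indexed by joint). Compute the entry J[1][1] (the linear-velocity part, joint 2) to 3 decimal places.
-0.500

prismatic axis z_1 = (0.8660,-0.5000,0.0000)
J_v[:, 1] = z_1; J_ω[:, 1] = (0,0,0)
entry J[1][1] = -0.5000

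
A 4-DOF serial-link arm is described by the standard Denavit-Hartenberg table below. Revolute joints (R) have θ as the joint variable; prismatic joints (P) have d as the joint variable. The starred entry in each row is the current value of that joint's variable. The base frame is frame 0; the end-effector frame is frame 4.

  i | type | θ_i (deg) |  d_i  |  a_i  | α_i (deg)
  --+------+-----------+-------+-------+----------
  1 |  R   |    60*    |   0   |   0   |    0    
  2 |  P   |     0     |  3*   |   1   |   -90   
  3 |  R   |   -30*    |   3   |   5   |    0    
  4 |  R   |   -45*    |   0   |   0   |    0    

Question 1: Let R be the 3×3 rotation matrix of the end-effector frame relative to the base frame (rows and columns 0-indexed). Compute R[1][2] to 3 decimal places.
End-effector z-axis (col 2 of R) = (-0.8660,0.5000,0.0000)
R[1][2] = 0.5000

0.500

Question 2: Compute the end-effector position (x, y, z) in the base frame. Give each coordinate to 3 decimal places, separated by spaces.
after link 1: o_1 = (0.0000, 0.0000, 0.0000)
after link 2: o_2 = (0.5000, 0.8660, 3.0000)
after link 3: o_3 = (0.0670, 6.1160, 5.5000)
after link 4: o_4 = (0.0670, 6.1160, 5.5000)

0.067 6.116 5.500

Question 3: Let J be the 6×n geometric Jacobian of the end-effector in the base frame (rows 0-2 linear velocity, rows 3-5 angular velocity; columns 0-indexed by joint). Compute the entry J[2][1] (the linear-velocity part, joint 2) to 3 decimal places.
prismatic axis z_1 = (0.0000,0.0000,1.0000)
J_v[:, 1] = z_1; J_ω[:, 1] = (0,0,0)
entry J[2][1] = 1.0000

1.000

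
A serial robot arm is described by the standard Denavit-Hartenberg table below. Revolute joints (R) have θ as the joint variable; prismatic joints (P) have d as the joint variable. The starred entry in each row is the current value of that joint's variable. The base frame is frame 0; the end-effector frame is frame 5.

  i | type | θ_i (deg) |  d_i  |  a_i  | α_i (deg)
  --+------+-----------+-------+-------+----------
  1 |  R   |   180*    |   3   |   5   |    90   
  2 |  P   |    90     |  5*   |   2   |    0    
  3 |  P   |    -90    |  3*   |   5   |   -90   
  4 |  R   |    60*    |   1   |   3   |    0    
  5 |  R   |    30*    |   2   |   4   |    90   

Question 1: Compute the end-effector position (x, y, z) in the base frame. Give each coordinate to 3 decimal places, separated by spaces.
-11.500 1.402 8.000

after link 1: o_1 = (-5.0000, 0.0000, 3.0000)
after link 2: o_2 = (-5.0000, 5.0000, 5.0000)
after link 3: o_3 = (-10.0000, 8.0000, 5.0000)
after link 4: o_4 = (-11.5000, 5.4019, 6.0000)
after link 5: o_5 = (-11.5000, 1.4019, 8.0000)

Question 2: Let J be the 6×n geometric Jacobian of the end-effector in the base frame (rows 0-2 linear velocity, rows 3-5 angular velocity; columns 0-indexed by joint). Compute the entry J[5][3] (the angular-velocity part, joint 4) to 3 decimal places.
axis z_3 = (-0.0000,0.0000,1.0000); lever o_n−o_3 = (-1.5000,-6.5981,3.0000)
cross product → J_v[:, 3] = (6.5981,-1.5000,0.0000)
J_ω[:, 3] = z_3
entry J[5][3] = 1.0000

1.000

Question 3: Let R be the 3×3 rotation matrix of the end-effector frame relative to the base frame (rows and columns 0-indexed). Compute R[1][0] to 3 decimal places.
End-effector x-axis (col 0 of R) = (-0.0000,-1.0000,0.0000)
R[1][0] = -1.0000

-1.000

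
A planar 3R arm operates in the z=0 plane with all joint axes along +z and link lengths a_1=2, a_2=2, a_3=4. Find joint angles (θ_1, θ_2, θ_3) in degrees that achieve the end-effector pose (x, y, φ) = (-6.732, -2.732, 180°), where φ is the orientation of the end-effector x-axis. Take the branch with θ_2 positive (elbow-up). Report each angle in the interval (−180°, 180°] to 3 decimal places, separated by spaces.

-150.004 30.008 -60.004

wrist centre = target − a_3·(cos φ, sin φ) = (-2.7320, -2.7320)
cos θ_2 = (14.9276−2²−2²)/(2·2·2) = 0.8660; θ_2 = 30.0080° (elbow-up)
β = atan2(-2.7320,-2.7320) = -135.0000°; ψ = atan2(1.0002,3.7319) = 15.0040°
θ_1 = β − ψ = -150.0040°
θ_3 = φ − θ_1 − θ_2 = -60.0040° (wrapped to (-180°,180°])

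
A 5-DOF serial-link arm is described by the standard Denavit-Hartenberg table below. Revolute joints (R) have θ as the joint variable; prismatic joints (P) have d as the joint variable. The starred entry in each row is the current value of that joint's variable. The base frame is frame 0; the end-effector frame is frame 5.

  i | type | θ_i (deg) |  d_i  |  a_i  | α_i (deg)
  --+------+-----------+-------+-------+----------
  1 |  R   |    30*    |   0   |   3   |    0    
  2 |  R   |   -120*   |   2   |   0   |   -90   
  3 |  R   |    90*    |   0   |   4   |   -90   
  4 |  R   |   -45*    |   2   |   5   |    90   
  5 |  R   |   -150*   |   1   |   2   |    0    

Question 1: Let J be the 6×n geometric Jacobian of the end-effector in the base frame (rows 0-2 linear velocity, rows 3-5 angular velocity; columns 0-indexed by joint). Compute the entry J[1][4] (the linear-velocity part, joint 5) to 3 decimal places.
axis z_4 = (0.7071,0.0000,0.7071); lever o_n−o_4 = (-0.5176,-1.0000,1.9319)
cross product → J_v[:, 4] = (0.7071,-1.7321,-0.7071)
J_ω[:, 4] = z_4
entry J[1][4] = -1.7321

-1.732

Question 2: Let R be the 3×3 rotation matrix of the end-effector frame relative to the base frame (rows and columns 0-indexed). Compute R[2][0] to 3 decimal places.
0.612

End-effector x-axis (col 0 of R) = (-0.6124,-0.5000,0.6124)
R[2][0] = 0.6124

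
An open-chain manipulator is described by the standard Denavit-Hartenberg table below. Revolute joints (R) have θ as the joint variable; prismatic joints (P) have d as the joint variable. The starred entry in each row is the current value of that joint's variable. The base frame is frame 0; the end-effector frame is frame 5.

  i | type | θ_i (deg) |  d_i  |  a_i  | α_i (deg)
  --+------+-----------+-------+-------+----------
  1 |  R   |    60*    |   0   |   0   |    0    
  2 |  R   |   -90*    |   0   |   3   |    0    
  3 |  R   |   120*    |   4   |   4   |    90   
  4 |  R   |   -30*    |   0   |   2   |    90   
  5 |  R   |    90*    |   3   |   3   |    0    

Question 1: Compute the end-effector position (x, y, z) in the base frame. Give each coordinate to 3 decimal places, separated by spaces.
5.598 2.732 0.402

after link 1: o_1 = (0.0000, 0.0000, 0.0000)
after link 2: o_2 = (2.5981, -1.5000, 0.0000)
after link 3: o_3 = (2.5981, 2.5000, 4.0000)
after link 4: o_4 = (2.5981, 4.2321, 3.0000)
after link 5: o_5 = (5.5981, 2.7321, 0.4019)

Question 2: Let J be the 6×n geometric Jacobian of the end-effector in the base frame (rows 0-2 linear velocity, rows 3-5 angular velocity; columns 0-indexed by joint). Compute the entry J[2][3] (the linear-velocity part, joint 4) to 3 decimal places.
axis z_3 = (1.0000,-0.0000,0.0000); lever o_n−o_3 = (3.0000,0.2321,-3.5981)
cross product → J_v[:, 3] = (0.0000,3.5981,0.2321)
J_ω[:, 3] = z_3
entry J[2][3] = 0.2321

0.232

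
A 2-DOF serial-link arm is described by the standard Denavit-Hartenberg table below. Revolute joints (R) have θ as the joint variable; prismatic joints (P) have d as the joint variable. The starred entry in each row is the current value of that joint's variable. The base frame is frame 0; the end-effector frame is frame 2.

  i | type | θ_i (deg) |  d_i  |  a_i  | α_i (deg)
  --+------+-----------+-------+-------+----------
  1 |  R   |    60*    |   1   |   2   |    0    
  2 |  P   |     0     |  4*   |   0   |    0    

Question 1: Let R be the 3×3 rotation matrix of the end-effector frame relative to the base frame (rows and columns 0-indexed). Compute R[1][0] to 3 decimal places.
0.866

End-effector x-axis (col 0 of R) = (0.5000,0.8660,0.0000)
R[1][0] = 0.8660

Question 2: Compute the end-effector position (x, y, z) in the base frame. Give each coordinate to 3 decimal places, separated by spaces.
1.000 1.732 5.000

after link 1: o_1 = (1.0000, 1.7321, 1.0000)
after link 2: o_2 = (1.0000, 1.7321, 5.0000)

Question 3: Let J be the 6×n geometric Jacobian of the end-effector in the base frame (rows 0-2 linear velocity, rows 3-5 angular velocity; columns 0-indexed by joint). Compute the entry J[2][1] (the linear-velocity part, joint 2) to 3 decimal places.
1.000

prismatic axis z_1 = (0.0000,0.0000,1.0000)
J_v[:, 1] = z_1; J_ω[:, 1] = (0,0,0)
entry J[2][1] = 1.0000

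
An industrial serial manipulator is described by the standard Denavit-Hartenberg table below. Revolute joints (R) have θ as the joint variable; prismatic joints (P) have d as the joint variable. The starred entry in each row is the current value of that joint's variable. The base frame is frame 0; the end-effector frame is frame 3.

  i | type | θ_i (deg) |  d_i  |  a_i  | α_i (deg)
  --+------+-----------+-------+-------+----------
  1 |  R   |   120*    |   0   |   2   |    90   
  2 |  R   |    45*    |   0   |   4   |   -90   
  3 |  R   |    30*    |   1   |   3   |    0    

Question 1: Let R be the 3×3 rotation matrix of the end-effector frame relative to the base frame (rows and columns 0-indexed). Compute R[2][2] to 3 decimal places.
0.707

End-effector z-axis (col 2 of R) = (0.3536,-0.6124,0.7071)
R[2][2] = 0.7071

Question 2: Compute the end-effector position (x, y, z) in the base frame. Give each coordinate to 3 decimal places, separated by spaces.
-4.278 4.410 5.373

after link 1: o_1 = (-1.0000, 1.7321, 0.0000)
after link 2: o_2 = (-2.4142, 4.1815, 2.8284)
after link 3: o_3 = (-4.2783, 4.4102, 5.3727)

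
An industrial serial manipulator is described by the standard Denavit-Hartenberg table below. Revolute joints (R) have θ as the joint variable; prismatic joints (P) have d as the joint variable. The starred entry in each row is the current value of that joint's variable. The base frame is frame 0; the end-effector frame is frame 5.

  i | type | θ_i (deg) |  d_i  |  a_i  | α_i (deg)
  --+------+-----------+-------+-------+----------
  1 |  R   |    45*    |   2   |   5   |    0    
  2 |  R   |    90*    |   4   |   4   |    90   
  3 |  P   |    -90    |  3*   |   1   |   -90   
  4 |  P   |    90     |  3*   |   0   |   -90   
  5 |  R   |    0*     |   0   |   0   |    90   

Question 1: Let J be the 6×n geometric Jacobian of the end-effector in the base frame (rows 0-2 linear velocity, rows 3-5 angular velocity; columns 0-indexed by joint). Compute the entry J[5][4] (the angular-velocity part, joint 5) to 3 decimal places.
1.000

axis z_4 = (-0.0000,-0.0000,1.0000); lever o_n−o_4 = (0.0000,0.0000,0.0000)
cross product → J_v[:, 4] = (-0.0000,0.0000,0.0000)
J_ω[:, 4] = z_4
entry J[5][4] = 1.0000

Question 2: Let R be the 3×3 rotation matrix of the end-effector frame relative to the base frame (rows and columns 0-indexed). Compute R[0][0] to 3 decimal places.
End-effector x-axis (col 0 of R) = (-0.7071,-0.7071,-0.0000)
R[0][0] = -0.7071

-0.707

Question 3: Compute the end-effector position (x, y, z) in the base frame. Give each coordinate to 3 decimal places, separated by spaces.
after link 1: o_1 = (3.5355, 3.5355, 2.0000)
after link 2: o_2 = (0.7071, 6.3640, 6.0000)
after link 3: o_3 = (2.8284, 8.4853, 5.0000)
after link 4: o_4 = (0.7071, 10.6066, 5.0000)
after link 5: o_5 = (0.7071, 10.6066, 5.0000)

0.707 10.607 5.000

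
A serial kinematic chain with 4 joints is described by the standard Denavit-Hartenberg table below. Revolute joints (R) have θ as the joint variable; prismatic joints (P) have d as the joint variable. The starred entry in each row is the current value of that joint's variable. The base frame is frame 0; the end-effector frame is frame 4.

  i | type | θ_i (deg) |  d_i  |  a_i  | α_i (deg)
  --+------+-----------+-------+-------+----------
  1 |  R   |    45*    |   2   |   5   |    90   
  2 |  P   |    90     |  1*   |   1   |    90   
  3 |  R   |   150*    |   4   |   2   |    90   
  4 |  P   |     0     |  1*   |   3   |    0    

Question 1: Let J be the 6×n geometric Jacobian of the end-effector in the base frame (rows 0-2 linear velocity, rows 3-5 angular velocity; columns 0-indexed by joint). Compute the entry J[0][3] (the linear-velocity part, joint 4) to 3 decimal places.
0.612

prismatic axis z_3 = (0.6124,-0.6124,0.5000)
J_v[:, 3] = z_3; J_ω[:, 3] = (0,0,0)
entry J[0][3] = 0.6124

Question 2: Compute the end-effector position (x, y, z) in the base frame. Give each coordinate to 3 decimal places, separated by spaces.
after link 1: o_1 = (3.5355, 3.5355, 2.0000)
after link 2: o_2 = (4.2426, 2.8284, 3.0000)
after link 3: o_3 = (7.7782, 4.9497, 1.2679)
after link 4: o_4 = (9.4512, 3.2767, -0.8301)

9.451 3.277 -0.830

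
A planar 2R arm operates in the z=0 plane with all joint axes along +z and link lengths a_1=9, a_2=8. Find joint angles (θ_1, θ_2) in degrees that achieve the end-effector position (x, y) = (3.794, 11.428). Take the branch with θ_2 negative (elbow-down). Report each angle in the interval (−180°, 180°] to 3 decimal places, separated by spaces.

113.269 -90.003

cos θ_2 = (144.9936−9²−8²)/(2·9·8) = -0.0000; θ_2 = -90.0025° (elbow-down)
β = atan2(11.4280,3.7940) = 71.6343°; ψ = atan2(-8.0000,8.9996) = -41.6347°
θ_1 = β − ψ = 113.2689°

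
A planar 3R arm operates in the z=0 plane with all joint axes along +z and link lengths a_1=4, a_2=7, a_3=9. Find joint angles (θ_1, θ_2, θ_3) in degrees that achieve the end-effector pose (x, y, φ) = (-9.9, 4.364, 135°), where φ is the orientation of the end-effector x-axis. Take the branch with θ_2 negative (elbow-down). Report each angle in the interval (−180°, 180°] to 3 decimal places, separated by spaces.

wrist centre = target − a_3·(cos φ, sin φ) = (-3.5360, -2.0000)
cos θ_2 = (16.5034−4²−7²)/(2·4·7) = -0.8660; θ_2 = -149.9983° (elbow-down)
β = atan2(-2.0000,-3.5360) = -150.5078°; ψ = atan2(-3.5002,-2.0621) = -120.5037°
θ_1 = β − ψ = -30.0040°
θ_3 = φ − θ_1 − θ_2 = -44.9977° (wrapped to (-180°,180°])

-30.004 -149.998 -44.998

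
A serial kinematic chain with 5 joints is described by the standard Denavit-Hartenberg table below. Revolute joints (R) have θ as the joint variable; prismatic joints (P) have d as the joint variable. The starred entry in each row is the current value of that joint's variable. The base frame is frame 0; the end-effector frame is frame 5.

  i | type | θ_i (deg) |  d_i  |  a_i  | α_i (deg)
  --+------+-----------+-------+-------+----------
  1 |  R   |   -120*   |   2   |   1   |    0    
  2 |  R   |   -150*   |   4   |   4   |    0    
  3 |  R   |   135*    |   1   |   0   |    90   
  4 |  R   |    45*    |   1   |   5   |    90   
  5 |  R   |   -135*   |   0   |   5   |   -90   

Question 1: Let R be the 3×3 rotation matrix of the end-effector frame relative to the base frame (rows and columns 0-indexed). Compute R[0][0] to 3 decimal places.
End-effector x-axis (col 0 of R) = (0.8536,-0.1464,-0.5000)
R[0][0] = 0.8536

0.854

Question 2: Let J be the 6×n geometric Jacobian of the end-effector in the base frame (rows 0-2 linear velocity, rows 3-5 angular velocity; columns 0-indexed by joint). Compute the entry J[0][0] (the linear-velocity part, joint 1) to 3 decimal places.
axis z_0 = ẑ; lever o_n−o_0 = (0.5607,0.6088,8.0355)
cross product → J_v[:, 0] = (-0.6088,0.5607,0.0000)
J_ω[:, 0] = z_0
entry J[0][0] = -0.6088

-0.609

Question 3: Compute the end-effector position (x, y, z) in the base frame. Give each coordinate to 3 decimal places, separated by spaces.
0.561 0.609 8.036

after link 1: o_1 = (-0.5000, -0.8660, 2.0000)
after link 2: o_2 = (-0.5000, 3.1340, 6.0000)
after link 3: o_3 = (-0.5000, 3.1340, 7.0000)
after link 4: o_4 = (-3.7071, 1.3411, 10.5355)
after link 5: o_5 = (0.5607, 0.6088, 8.0355)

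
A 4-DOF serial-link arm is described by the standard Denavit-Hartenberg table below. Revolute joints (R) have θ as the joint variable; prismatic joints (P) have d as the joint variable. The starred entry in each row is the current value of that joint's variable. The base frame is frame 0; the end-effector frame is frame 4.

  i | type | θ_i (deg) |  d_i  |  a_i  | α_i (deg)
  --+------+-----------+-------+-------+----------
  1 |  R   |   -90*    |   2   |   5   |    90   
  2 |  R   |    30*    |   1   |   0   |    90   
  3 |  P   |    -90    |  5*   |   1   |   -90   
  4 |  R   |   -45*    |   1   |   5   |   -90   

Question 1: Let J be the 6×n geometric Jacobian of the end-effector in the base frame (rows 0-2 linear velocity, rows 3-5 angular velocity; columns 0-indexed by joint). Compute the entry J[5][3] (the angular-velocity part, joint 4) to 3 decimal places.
0.500

axis z_3 = (0.0000,-0.8660,0.5000); lever o_n−o_3 = (3.5355,-2.6338,-2.5619)
cross product → J_v[:, 3] = (3.5355,1.7678,3.0619)
J_ω[:, 3] = z_3
entry J[5][3] = 0.5000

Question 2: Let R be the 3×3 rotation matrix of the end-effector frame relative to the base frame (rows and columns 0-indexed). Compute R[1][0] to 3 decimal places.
End-effector x-axis (col 0 of R) = (0.7071,-0.3536,-0.6124)
R[1][0] = -0.3536

-0.354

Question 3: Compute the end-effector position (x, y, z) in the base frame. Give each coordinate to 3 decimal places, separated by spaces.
3.536 -10.134 -4.892

after link 1: o_1 = (0.0000, -5.0000, 2.0000)
after link 2: o_2 = (-1.0000, -5.0000, 2.0000)
after link 3: o_3 = (-0.0000, -7.5000, -2.3301)
after link 4: o_4 = (3.5355, -10.1338, -4.8920)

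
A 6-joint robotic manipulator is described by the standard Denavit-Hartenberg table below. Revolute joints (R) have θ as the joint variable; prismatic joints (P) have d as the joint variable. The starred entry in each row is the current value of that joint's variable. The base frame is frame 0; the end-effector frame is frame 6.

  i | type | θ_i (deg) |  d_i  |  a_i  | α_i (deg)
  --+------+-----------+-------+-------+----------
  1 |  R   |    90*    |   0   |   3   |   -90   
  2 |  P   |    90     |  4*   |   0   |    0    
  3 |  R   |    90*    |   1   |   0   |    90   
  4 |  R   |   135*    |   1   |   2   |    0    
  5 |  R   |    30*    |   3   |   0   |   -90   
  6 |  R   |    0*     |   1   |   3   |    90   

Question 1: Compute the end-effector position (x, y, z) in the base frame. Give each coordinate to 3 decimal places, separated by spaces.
after link 1: o_1 = (0.0000, 3.0000, 0.0000)
after link 2: o_2 = (-4.0000, 3.0000, 0.0000)
after link 3: o_3 = (-5.0000, 3.0000, 0.0000)
after link 4: o_4 = (-6.4142, 4.4142, -1.0000)
after link 5: o_5 = (-6.4142, 4.4142, -4.0000)
after link 6: o_6 = (-6.2247, 7.5708, -4.0000)

-6.225 7.571 -4.000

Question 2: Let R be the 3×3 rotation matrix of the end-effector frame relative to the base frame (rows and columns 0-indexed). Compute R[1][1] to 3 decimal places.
End-effector y-axis (col 1 of R) = (0.9659,0.2588,-0.0000)
R[1][1] = 0.2588

0.259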